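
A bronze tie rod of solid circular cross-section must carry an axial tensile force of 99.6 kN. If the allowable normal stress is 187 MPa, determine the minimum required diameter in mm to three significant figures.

Required area A ≥ P/σ_allow = 99600/187 = 532.6 mm².
For a solid circular section, d ≥ √(4A/π) = 26.04 mm.

26.0 mm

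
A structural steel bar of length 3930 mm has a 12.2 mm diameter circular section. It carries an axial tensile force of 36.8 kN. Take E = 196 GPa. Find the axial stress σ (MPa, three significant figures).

A = 116.9 mm².
σ = N/A = 36800/116.9 = 314.8 MPa.

315 MPa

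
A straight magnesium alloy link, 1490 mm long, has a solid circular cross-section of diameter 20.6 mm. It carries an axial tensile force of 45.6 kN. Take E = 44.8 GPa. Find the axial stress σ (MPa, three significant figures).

137 MPa

A = 333.3 mm².
σ = N/A = 45600/333.3 = 136.8 MPa.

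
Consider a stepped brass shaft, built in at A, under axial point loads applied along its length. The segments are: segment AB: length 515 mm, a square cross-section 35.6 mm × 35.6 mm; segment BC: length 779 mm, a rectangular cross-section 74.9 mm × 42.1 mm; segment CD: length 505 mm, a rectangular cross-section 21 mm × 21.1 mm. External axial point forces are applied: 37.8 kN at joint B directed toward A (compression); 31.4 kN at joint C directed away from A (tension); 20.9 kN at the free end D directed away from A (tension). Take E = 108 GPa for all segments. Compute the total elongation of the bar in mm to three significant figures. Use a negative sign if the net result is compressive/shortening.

0.395 mm

Internal axial forces (sectioning from the free end, tension +): N_CD = 20.9 kN, N_BC = 52.3 kN, N_AB = 14.5 kN.
A_AB = 1267 mm².
A_BC = 3153 mm².
A_CD = 443.1 mm².
δ_AB = 14500·515/(1267·108000) = 0.05456 mm
δ_BC = 52300·779/(3153·108000) = 0.1196 mm
δ_CD = 20900·505/(443.1·108000) = 0.2206 mm
δ = Σδ_i = 0.3947 mm.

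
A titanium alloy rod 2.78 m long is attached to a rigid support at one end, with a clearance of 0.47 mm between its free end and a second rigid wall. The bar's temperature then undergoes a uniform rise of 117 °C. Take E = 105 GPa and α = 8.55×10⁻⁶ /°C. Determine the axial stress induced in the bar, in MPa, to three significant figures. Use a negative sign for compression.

-87.3 MPa

Free thermal expansion αLΔT = 8.55e-6 · 2780 · 117 = 2.781 mm.
The walls engage after the gap closes; constrained expansion = 2.781 − 0.47 = 2.311 mm.
The walls impose strain ε = −(2.311)/2780 = -8.3129e-04; σ = Eε = 105000 · -8.3129e-04 = -87.28 MPa.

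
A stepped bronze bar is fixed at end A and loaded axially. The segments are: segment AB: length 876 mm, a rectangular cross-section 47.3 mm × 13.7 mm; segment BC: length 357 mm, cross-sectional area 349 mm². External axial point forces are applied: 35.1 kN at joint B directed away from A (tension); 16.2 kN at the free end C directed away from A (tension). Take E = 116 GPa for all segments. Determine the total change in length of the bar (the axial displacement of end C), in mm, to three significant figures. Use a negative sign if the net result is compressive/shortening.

0.741 mm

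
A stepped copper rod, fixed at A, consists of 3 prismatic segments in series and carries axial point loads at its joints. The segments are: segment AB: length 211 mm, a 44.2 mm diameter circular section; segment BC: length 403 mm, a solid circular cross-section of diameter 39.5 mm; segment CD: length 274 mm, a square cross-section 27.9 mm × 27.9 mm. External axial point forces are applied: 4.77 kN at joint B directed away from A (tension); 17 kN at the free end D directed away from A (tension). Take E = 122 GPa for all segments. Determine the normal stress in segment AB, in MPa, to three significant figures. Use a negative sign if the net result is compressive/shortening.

14.2 MPa

Internal axial forces (sectioning from the free end, tension +): N_CD = 17 kN, N_BC = 17 kN, N_AB = 21.77 kN.
A_AB = 1534 mm².
σ_AB = N_AB/A_AB = 21770/1534 = 14.19 MPa.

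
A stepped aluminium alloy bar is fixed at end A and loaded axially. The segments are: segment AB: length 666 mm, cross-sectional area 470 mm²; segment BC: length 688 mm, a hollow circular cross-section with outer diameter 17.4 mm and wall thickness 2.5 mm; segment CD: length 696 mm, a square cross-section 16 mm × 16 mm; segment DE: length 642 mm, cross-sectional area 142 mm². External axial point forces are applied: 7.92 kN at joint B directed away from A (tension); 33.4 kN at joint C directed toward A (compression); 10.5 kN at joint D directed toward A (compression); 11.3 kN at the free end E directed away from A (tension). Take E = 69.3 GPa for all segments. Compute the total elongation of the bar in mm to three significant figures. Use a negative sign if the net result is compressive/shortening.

-2.50 mm

Internal axial forces (sectioning from the free end, tension +): N_DE = 11.3 kN, N_CD = 0.8 kN, N_BC = -32.6 kN, N_AB = -24.68 kN.
A_BC = 117 mm².
A_CD = 256 mm².
δ_AB = -24680·666/(470·69300) = -0.5046 mm
δ_BC = -32600·688/(117·69300) = -2.766 mm
δ_CD = 800·696/(256·69300) = 0.03139 mm
δ_DE = 11300·642/(142·69300) = 0.7372 mm
δ = Σδ_i = -2.502 mm.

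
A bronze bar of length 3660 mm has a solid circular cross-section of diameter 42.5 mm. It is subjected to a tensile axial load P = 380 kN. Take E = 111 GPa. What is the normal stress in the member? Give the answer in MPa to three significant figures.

A = 1419 mm².
σ = N/A = 380000/1419 = 267.9 MPa.

268 MPa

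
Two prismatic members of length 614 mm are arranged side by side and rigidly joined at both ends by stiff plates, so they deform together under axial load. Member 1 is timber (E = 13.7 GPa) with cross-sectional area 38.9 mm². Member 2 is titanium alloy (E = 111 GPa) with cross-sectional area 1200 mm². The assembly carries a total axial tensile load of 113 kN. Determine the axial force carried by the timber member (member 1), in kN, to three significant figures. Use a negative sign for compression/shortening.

Equal strain + equilibrium ⇒ each member carries load in proportion to AE: A₁E₁ = 532900 N, A₂E₂ = 133200000 N, ΣAE = 133700000 N.
F₁ = P·A₁E₁/ΣAE = 113000·532900/133700000 = 450.3 N.

0.450 kN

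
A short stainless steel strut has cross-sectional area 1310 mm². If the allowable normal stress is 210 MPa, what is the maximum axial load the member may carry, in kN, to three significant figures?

275 kN

P_max = σ_allow · A = 210 · 1310 = 275100 N = 275.1 kN.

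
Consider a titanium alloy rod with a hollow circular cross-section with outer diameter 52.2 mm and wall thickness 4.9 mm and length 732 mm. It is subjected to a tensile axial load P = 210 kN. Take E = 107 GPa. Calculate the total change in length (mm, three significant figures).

1.97 mm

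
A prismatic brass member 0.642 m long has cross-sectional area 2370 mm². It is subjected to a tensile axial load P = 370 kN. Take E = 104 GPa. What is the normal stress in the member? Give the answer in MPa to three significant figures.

156 MPa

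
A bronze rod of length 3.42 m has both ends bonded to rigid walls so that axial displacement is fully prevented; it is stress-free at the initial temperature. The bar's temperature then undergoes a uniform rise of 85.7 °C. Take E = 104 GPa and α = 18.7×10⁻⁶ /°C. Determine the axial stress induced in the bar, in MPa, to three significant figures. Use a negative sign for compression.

Free thermal expansion αLΔT = 18.7e-6 · 3420 · 85.7 = 5.481 mm.
The walls impose strain ε = −(5.481)/3420 = -1.6026e-03; σ = Eε = 104000 · -1.6026e-03 = -166.7 MPa.

-167 MPa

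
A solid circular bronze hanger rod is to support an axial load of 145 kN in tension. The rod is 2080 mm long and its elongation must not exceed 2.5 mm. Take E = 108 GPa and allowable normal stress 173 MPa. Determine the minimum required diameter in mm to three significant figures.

37.7 mm

Required area A ≥ P/σ_allow = 145000/173 = 838.2 mm².
For a solid circular section, d ≥ √(4A/π) = 32.67 mm.
Elongation limit: A ≥ PL/(Eδ_allow) = 145000·2080/(108000·2.5) = 1117 mm² ⇒ d ≥ 37.71 mm.
The elongation limit governs.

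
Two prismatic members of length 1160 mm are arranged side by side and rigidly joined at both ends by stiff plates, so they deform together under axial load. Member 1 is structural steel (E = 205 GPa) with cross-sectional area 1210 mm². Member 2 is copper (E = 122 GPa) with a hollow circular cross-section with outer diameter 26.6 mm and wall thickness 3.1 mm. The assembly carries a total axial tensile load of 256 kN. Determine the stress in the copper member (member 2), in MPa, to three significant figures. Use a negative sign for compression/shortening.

A_2 = 228.9 mm².
Equal strain + equilibrium ⇒ each member carries load in proportion to AE: A₁E₁ = 248000000 N, A₂E₂ = 27920000 N, ΣAE = 276000000 N.
σ₂ = P·E₂/ΣAE = 256000·122000/276000000 = 113.2 MPa.

113 MPa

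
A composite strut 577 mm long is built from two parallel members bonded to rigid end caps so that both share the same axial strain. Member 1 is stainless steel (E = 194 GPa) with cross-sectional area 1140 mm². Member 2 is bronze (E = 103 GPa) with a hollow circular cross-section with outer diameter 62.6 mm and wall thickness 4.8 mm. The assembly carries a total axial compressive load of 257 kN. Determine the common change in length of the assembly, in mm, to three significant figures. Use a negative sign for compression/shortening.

-0.477 mm

A_2 = 871.6 mm².
Equal strain + equilibrium ⇒ each member carries load in proportion to AE: A₁E₁ = 221200000 N, A₂E₂ = 89780000 N, ΣAE = 310900000 N.
δ = PL/ΣAE = -257000·577/310900000 = -0.4769 mm.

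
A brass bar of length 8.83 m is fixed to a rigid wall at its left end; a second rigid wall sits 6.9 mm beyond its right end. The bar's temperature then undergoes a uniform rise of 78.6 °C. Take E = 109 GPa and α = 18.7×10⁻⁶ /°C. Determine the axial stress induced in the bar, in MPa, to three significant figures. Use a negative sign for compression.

Free thermal expansion αLΔT = 18.7e-6 · 8830 · 78.6 = 12.98 mm.
The walls engage after the gap closes; constrained expansion = 12.98 − 6.9 = 6.079 mm.
The walls impose strain ε = −(6.079)/8830 = -6.8839e-04; σ = Eε = 109000 · -6.8839e-04 = -75.03 MPa.

-75.0 MPa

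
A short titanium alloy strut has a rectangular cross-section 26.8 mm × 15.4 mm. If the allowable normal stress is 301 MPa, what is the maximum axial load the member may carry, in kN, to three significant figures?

124 kN

A = 412.7 mm².
P_max = σ_allow · A = 301 · 412.7 = 124200 N = 124.2 kN.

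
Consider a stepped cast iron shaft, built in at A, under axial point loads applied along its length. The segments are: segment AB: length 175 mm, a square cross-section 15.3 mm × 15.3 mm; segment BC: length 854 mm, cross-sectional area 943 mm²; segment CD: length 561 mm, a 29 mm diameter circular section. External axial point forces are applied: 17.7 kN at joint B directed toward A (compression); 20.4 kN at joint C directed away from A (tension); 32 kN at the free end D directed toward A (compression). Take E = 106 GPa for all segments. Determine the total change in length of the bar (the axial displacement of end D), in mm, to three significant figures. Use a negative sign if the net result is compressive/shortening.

Internal axial forces (sectioning from the free end, tension +): N_CD = -32 kN, N_BC = -11.6 kN, N_AB = -29.3 kN.
A_AB = 234.1 mm².
A_CD = 660.5 mm².
δ_AB = -29300·175/(234.1·106000) = -0.2066 mm
δ_BC = -11600·854/(943·106000) = -0.09911 mm
δ_CD = -32000·561/(660.5·106000) = -0.2564 mm
δ = Σδ_i = -0.5621 mm.

-0.562 mm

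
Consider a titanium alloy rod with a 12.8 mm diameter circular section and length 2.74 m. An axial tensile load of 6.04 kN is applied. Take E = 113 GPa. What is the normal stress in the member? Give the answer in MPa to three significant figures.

46.9 MPa

A = 128.7 mm².
σ = N/A = 6040/128.7 = 46.94 MPa.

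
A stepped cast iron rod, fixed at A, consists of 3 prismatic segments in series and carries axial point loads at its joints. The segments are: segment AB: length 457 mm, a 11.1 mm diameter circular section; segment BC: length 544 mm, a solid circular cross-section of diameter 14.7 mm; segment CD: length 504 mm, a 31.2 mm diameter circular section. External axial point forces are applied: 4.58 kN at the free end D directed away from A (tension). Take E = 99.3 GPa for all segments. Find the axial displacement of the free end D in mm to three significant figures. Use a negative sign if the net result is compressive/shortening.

0.396 mm

Internal axial forces (sectioning from the free end, tension +): N_CD = 4.58 kN, N_BC = 4.58 kN, N_AB = 4.58 kN.
A_AB = 96.77 mm².
A_BC = 169.7 mm².
A_CD = 764.5 mm².
δ_AB = 4580·457/(96.77·99300) = 0.2178 mm
δ_BC = 4580·544/(169.7·99300) = 0.1478 mm
δ_CD = 4580·504/(764.5·99300) = 0.03041 mm
δ = Σδ_i = 0.3961 mm.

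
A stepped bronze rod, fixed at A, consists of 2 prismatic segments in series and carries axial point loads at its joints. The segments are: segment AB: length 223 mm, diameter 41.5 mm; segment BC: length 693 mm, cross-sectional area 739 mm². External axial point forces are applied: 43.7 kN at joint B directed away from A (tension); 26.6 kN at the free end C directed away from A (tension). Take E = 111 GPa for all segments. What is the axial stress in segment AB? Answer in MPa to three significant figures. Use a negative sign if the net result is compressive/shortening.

Internal axial forces (sectioning from the free end, tension +): N_BC = 26.6 kN, N_AB = 70.3 kN.
A_AB = 1353 mm².
σ_AB = N_AB/A_AB = 70300/1353 = 51.97 MPa.

52.0 MPa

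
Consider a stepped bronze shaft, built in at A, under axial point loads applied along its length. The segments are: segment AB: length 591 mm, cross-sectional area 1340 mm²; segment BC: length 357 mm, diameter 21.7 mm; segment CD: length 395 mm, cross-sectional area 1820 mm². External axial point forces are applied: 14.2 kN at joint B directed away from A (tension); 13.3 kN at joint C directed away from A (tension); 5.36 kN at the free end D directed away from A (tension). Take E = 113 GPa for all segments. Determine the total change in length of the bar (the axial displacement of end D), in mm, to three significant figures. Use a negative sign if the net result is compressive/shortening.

0.298 mm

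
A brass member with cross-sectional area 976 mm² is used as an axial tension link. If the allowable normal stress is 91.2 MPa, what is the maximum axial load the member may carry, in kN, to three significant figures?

P_max = σ_allow · A = 91.2 · 976 = 89010 N = 89.01 kN.

89.0 kN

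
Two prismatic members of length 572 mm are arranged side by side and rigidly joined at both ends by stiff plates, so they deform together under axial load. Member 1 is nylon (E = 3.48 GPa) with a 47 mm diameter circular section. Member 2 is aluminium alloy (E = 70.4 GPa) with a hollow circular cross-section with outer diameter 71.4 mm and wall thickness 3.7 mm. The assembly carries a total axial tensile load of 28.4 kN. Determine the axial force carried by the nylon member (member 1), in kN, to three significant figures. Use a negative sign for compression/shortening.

A_1 = 1735 mm².
A_2 = 786.9 mm².
Equal strain + equilibrium ⇒ each member carries load in proportion to AE: A₁E₁ = 6038000 N, A₂E₂ = 55400000 N, ΣAE = 61440000 N.
F₁ = P·A₁E₁/ΣAE = 28400·6038000/61440000 = 2791 N.

2.79 kN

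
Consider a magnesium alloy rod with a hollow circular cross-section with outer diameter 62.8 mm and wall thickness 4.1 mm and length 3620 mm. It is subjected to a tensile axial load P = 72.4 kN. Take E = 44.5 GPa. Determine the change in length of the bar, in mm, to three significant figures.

7.79 mm

A = 756.1 mm².
δ_mech = NL/(AE) = 72400·3620/(756.1·44500) = 7.79 mm.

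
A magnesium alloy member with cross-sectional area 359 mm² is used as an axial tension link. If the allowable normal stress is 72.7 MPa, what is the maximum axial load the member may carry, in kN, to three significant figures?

P_max = σ_allow · A = 72.7 · 359 = 26100 N = 26.1 kN.

26.1 kN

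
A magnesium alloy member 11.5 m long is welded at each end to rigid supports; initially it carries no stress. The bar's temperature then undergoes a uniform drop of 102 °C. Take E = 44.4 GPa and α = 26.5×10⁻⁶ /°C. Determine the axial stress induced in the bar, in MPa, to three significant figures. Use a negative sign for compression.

120 MPa

Free thermal expansion αLΔT = 26.5e-6 · 11500 · -102 = -31.08 mm.
The walls impose strain ε = −(-31.08)/11500 = 2.7030e-03; σ = Eε = 44400 · 2.7030e-03 = 120 MPa.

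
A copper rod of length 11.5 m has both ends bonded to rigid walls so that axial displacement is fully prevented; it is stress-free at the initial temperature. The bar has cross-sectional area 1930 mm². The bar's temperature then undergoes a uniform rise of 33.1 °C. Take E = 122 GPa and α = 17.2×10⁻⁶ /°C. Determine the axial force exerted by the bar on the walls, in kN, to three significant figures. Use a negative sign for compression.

-134 kN

Free thermal expansion αLΔT = 17.2e-6 · 11500 · 33.1 = 6.547 mm.
The walls impose strain ε = −(6.547)/11500 = -5.6932e-04; σ = Eε = 122000 · -5.6932e-04 = -69.46 MPa.
Wall reaction R = σ·A = -69.46·1930 = -134100 N = -134.1 kN.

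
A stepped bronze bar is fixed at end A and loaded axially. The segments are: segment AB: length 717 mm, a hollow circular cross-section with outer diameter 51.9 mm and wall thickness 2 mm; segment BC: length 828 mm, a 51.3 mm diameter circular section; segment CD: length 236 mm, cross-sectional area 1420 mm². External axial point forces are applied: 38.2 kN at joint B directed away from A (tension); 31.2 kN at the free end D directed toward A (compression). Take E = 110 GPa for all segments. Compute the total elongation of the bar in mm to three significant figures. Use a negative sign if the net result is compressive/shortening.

Internal axial forces (sectioning from the free end, tension +): N_CD = -31.2 kN, N_BC = -31.2 kN, N_AB = 7 kN.
A_AB = 313.5 mm².
A_BC = 2067 mm².
δ_AB = 7000·717/(313.5·110000) = 0.1455 mm
δ_BC = -31200·828/(2067·110000) = -0.1136 mm
δ_CD = -31200·236/(1420·110000) = -0.04714 mm
δ = Σδ_i = -0.01524 mm.

-0.0152 mm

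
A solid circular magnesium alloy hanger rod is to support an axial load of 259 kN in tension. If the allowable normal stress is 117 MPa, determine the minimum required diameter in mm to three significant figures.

53.1 mm

Required area A ≥ P/σ_allow = 259000/117 = 2214 mm².
For a solid circular section, d ≥ √(4A/π) = 53.09 mm.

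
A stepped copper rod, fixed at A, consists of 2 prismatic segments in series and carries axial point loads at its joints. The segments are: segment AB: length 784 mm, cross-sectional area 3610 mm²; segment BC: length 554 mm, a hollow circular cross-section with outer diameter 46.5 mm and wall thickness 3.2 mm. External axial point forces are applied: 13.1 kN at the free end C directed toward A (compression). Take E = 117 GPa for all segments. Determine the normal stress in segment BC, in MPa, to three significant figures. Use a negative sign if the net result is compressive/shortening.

-30.1 MPa

Internal axial forces (sectioning from the free end, tension +): N_BC = -13.1 kN, N_AB = -13.1 kN.
A_BC = 435.3 mm².
σ_BC = N_BC/A_BC = -13100/435.3 = -30.09 MPa.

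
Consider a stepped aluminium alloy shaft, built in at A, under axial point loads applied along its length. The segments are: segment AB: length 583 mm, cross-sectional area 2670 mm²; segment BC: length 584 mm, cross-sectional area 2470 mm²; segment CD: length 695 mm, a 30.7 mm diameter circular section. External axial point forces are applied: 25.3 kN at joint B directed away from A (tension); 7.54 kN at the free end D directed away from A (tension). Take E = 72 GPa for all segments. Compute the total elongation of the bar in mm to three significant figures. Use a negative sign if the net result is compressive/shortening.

Internal axial forces (sectioning from the free end, tension +): N_CD = 7.54 kN, N_BC = 7.54 kN, N_AB = 32.84 kN.
A_CD = 740.2 mm².
δ_AB = 32840·583/(2670·72000) = 0.09959 mm
δ_BC = 7540·584/(2470·72000) = 0.02476 mm
δ_CD = 7540·695/(740.2·72000) = 0.09832 mm
δ = Σδ_i = 0.2227 mm.

0.223 mm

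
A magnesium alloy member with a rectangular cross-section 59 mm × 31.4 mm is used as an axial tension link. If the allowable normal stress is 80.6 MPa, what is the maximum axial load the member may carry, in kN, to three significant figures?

149 kN

A = 1853 mm².
P_max = σ_allow · A = 80.6 · 1853 = 149300 N = 149.3 kN.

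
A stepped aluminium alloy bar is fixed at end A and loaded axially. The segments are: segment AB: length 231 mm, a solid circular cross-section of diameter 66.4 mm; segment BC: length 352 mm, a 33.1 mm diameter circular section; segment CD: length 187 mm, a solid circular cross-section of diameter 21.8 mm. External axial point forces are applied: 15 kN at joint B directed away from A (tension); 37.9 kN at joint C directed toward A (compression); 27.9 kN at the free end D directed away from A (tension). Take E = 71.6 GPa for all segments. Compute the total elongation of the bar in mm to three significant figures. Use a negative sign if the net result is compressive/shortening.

Internal axial forces (sectioning from the free end, tension +): N_CD = 27.9 kN, N_BC = -10 kN, N_AB = 5 kN.
A_AB = 3463 mm².
A_BC = 860.5 mm².
A_CD = 373.3 mm².
δ_AB = 5000·231/(3463·71600) = 0.004658 mm
δ_BC = -10000·352/(860.5·71600) = -0.05713 mm
δ_CD = 27900·187/(373.3·71600) = 0.1952 mm
δ = Σδ_i = 0.1427 mm.

0.143 mm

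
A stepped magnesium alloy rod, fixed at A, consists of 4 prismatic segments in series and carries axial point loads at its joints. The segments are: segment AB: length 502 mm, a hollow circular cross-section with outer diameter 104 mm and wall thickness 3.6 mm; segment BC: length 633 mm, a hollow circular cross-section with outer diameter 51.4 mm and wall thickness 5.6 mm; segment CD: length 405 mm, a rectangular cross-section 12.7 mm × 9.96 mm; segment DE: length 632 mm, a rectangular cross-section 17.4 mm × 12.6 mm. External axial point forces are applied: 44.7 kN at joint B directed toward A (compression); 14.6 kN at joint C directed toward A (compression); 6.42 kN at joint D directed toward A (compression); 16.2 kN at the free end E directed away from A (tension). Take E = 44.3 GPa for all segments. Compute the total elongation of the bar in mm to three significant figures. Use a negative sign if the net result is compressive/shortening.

1.18 mm

Internal axial forces (sectioning from the free end, tension +): N_DE = 16.2 kN, N_CD = 9.78 kN, N_BC = -4.82 kN, N_AB = -49.52 kN.
A_AB = 1135 mm².
A_BC = 805.8 mm².
A_CD = 126.5 mm².
A_DE = 219.2 mm².
δ_AB = -49520·502/(1135·44300) = -0.4942 mm
δ_BC = -4820·633/(805.8·44300) = -0.08548 mm
δ_CD = 9780·405/(126.5·44300) = 0.7068 mm
δ_DE = 16200·632/(219.2·44300) = 1.054 mm
δ = Σδ_i = 1.181 mm.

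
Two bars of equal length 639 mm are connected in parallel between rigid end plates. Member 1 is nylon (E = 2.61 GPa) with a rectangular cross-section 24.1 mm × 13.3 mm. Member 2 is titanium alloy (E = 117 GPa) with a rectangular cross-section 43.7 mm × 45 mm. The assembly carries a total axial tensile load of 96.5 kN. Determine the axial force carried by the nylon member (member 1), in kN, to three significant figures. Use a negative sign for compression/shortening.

0.350 kN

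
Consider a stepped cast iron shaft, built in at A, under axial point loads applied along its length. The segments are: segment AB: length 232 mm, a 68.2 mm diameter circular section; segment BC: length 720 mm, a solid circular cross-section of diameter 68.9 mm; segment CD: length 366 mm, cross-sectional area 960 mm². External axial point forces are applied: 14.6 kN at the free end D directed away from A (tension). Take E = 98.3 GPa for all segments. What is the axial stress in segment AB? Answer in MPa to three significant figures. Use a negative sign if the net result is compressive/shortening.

Internal axial forces (sectioning from the free end, tension +): N_CD = 14.6 kN, N_BC = 14.6 kN, N_AB = 14.6 kN.
A_AB = 3653 mm².
σ_AB = N_AB/A_AB = 14600/3653 = 3.997 MPa.

4.00 MPa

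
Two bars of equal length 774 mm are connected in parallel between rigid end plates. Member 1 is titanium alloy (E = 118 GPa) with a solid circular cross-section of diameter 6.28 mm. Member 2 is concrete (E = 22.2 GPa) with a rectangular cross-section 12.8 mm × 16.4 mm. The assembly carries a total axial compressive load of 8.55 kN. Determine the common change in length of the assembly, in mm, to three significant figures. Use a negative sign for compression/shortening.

A_1 = 30.97 mm².
A_2 = 209.9 mm².
Equal strain + equilibrium ⇒ each member carries load in proportion to AE: A₁E₁ = 3655000 N, A₂E₂ = 4660000 N, ΣAE = 8315000 N.
δ = PL/ΣAE = -8550·774/8315000 = -0.7959 mm.

-0.796 mm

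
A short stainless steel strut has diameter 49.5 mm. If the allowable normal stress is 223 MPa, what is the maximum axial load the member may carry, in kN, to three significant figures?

A = 1924 mm².
P_max = σ_allow · A = 223 · 1924 = 429100 N = 429.1 kN.

429 kN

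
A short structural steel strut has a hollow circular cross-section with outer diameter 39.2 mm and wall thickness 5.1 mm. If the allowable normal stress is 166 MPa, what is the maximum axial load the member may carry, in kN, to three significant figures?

90.7 kN

A = 546.4 mm².
P_max = σ_allow · A = 166 · 546.4 = 90690 N = 90.69 kN.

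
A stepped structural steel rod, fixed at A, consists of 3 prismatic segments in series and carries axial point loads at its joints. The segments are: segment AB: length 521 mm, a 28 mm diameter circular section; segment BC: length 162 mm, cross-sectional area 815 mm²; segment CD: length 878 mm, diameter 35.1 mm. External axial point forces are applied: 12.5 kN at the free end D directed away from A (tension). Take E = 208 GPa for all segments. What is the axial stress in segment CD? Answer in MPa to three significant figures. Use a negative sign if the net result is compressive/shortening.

12.9 MPa

Internal axial forces (sectioning from the free end, tension +): N_CD = 12.5 kN, N_BC = 12.5 kN, N_AB = 12.5 kN.
A_CD = 967.6 mm².
σ_CD = N_CD/A_CD = 12500/967.6 = 12.92 MPa.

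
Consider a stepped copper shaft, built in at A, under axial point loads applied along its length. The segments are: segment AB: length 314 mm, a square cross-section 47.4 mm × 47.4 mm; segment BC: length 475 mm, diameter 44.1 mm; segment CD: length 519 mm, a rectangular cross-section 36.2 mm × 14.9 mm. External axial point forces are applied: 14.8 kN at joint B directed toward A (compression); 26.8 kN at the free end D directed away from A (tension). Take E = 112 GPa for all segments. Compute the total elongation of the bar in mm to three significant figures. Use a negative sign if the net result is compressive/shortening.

Internal axial forces (sectioning from the free end, tension +): N_CD = 26.8 kN, N_BC = 26.8 kN, N_AB = 12 kN.
A_AB = 2247 mm².
A_BC = 1527 mm².
A_CD = 539.4 mm².
δ_AB = 12000·314/(2247·112000) = 0.01497 mm
δ_BC = 26800·475/(1527·112000) = 0.07441 mm
δ_CD = 26800·519/(539.4·112000) = 0.2302 mm
δ = Σδ_i = 0.3196 mm.

0.320 mm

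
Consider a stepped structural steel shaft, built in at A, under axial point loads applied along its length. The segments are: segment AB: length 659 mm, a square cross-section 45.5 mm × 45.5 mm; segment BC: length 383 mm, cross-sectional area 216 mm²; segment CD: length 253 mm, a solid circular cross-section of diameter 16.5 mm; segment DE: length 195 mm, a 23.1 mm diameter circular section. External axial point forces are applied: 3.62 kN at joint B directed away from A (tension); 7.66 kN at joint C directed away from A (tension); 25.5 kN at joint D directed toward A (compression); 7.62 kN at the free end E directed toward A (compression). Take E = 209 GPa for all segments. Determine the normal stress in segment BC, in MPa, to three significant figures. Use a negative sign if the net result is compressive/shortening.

-118 MPa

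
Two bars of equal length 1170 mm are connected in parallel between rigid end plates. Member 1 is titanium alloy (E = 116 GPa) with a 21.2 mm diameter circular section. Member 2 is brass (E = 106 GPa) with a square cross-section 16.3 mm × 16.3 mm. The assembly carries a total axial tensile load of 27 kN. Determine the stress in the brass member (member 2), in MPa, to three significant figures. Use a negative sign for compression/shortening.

A_1 = 353 mm².
A_2 = 265.7 mm².
Equal strain + equilibrium ⇒ each member carries load in proportion to AE: A₁E₁ = 40950000 N, A₂E₂ = 28160000 N, ΣAE = 69110000 N.
σ₂ = P·E₂/ΣAE = 27000·106000/69110000 = 41.41 MPa.

41.4 MPa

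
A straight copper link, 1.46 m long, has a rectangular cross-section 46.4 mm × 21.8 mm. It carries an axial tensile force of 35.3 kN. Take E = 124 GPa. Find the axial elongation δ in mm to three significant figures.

0.411 mm

A = 1012 mm².
δ_mech = NL/(AE) = 35300·1460/(1012·124000) = 0.4109 mm.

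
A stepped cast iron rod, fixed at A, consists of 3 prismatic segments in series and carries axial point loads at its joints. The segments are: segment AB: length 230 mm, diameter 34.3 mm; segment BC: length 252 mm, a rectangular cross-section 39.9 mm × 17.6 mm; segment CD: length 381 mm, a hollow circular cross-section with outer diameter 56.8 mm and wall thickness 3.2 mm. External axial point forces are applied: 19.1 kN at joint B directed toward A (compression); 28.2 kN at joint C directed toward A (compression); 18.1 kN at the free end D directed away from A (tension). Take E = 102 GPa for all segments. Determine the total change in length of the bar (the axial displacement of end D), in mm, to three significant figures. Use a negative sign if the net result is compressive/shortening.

0.0187 mm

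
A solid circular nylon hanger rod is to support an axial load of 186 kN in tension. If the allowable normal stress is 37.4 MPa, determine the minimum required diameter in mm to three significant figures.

79.6 mm

Required area A ≥ P/σ_allow = 186000/37.4 = 4973 mm².
For a solid circular section, d ≥ √(4A/π) = 79.57 mm.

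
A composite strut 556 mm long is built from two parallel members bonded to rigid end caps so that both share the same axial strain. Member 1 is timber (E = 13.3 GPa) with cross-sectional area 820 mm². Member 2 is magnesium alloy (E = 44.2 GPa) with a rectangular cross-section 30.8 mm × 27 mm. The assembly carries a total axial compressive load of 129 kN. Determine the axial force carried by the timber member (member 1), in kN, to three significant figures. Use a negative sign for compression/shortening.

-29.5 kN

A_2 = 831.6 mm².
Equal strain + equilibrium ⇒ each member carries load in proportion to AE: A₁E₁ = 10910000 N, A₂E₂ = 36760000 N, ΣAE = 47660000 N.
F₁ = P·A₁E₁/ΣAE = -129000·10910000/47660000 = -29520 N.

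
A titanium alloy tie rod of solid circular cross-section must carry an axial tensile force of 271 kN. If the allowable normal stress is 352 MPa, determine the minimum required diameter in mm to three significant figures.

31.3 mm

Required area A ≥ P/σ_allow = 271000/352 = 769.9 mm².
For a solid circular section, d ≥ √(4A/π) = 31.31 mm.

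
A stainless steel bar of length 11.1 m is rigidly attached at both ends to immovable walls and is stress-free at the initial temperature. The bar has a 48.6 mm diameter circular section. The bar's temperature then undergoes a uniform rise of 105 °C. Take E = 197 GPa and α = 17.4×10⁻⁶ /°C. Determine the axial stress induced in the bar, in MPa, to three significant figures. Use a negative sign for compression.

Free thermal expansion αLΔT = 17.4e-6 · 11100 · 105 = 20.28 mm.
The walls impose strain ε = −(20.28)/11100 = -1.8270e-03; σ = Eε = 197000 · -1.8270e-03 = -359.9 MPa.

-360 MPa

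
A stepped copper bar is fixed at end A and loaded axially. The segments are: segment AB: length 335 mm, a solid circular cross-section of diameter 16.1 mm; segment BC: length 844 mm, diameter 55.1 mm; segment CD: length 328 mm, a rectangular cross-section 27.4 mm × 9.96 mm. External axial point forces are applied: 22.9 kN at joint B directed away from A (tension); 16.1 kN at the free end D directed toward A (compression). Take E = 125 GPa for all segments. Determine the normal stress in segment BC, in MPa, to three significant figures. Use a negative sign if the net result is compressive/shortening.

-6.75 MPa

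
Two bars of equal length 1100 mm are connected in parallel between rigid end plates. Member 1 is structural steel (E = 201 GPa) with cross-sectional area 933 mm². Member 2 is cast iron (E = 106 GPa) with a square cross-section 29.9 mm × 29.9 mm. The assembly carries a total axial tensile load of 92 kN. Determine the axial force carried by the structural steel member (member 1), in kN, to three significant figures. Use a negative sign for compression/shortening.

A_2 = 894 mm².
Equal strain + equilibrium ⇒ each member carries load in proportion to AE: A₁E₁ = 187500000 N, A₂E₂ = 94770000 N, ΣAE = 282300000 N.
F₁ = P·A₁E₁/ΣAE = 92000·187500000/282300000 = 61120 N.

61.1 kN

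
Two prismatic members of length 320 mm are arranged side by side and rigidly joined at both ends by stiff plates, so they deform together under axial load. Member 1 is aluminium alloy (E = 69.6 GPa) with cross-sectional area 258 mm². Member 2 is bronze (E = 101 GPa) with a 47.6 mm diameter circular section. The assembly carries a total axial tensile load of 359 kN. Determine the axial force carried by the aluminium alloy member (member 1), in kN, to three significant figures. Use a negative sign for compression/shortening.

32.6 kN

A_2 = 1780 mm².
Equal strain + equilibrium ⇒ each member carries load in proportion to AE: A₁E₁ = 17960000 N, A₂E₂ = 179700000 N, ΣAE = 197700000 N.
F₁ = P·A₁E₁/ΣAE = 359000·17960000/197700000 = 32610 N.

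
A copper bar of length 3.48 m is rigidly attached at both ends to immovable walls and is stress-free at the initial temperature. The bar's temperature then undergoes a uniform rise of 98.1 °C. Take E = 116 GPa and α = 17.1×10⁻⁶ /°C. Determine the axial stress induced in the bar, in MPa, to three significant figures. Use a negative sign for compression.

-195 MPa

Free thermal expansion αLΔT = 17.1e-6 · 3480 · 98.1 = 5.838 mm.
The walls impose strain ε = −(5.838)/3480 = -1.6775e-03; σ = Eε = 116000 · -1.6775e-03 = -194.6 MPa.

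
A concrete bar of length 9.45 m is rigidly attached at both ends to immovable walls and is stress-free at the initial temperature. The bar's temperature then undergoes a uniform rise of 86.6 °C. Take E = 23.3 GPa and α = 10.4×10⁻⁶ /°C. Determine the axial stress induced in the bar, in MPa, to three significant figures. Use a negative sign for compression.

-21.0 MPa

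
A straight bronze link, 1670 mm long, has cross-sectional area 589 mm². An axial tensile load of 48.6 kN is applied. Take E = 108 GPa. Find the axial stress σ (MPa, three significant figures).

82.5 MPa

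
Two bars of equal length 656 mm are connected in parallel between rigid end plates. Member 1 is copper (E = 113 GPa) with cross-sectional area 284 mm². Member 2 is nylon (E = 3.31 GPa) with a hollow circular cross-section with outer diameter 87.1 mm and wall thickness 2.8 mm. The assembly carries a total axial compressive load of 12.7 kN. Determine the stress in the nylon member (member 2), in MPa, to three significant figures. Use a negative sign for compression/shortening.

-1.22 MPa

A_2 = 741.5 mm².
Equal strain + equilibrium ⇒ each member carries load in proportion to AE: A₁E₁ = 32090000 N, A₂E₂ = 2455000 N, ΣAE = 34550000 N.
σ₂ = P·E₂/ΣAE = -12700·3310/34550000 = -1.217 MPa.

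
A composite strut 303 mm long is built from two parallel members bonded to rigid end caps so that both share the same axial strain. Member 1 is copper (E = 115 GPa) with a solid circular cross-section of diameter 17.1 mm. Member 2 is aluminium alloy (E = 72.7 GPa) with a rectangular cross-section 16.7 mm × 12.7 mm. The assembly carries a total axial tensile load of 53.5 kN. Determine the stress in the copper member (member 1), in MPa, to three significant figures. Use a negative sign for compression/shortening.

A_1 = 229.7 mm².
A_2 = 212.1 mm².
Equal strain + equilibrium ⇒ each member carries load in proportion to AE: A₁E₁ = 26410000 N, A₂E₂ = 15420000 N, ΣAE = 41830000 N.
σ₁ = P·E₁/ΣAE = 53500·115000/41830000 = 147.1 MPa.

147 MPa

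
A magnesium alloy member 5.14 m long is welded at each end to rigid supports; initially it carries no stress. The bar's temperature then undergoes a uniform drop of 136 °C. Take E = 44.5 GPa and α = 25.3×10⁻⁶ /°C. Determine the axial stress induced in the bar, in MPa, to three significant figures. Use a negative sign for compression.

153 MPa

Free thermal expansion αLΔT = 25.3e-6 · 5140 · -136 = -17.69 mm.
The walls impose strain ε = −(-17.69)/5140 = 3.4408e-03; σ = Eε = 44500 · 3.4408e-03 = 153.1 MPa.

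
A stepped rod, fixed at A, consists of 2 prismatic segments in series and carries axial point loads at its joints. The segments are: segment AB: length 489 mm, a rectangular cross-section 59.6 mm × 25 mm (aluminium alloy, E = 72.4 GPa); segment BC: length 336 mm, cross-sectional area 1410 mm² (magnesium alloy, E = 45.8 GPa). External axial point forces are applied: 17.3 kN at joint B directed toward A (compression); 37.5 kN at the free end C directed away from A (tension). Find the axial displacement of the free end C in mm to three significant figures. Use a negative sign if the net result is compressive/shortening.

0.287 mm

Internal axial forces (sectioning from the free end, tension +): N_BC = 37.5 kN, N_AB = 20.2 kN.
A_AB = 1490 mm².
δ_AB = 20200·489/(1490·72400) = 0.09157 mm
δ_BC = 37500·336/(1410·45800) = 0.1951 mm
δ = Σδ_i = 0.2867 mm.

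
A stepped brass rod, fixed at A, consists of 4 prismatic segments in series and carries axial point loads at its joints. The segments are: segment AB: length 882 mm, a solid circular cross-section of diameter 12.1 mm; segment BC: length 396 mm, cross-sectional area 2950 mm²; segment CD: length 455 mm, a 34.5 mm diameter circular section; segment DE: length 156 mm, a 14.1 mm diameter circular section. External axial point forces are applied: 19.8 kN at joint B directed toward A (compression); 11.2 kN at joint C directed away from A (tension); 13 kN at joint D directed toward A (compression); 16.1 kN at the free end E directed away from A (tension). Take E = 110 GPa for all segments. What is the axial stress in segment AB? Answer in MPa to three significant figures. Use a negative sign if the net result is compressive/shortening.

Internal axial forces (sectioning from the free end, tension +): N_DE = 16.1 kN, N_CD = 3.1 kN, N_BC = 14.3 kN, N_AB = -5.5 kN.
A_AB = 115 mm².
σ_AB = N_AB/A_AB = -5500/115 = -47.83 MPa.

-47.8 MPa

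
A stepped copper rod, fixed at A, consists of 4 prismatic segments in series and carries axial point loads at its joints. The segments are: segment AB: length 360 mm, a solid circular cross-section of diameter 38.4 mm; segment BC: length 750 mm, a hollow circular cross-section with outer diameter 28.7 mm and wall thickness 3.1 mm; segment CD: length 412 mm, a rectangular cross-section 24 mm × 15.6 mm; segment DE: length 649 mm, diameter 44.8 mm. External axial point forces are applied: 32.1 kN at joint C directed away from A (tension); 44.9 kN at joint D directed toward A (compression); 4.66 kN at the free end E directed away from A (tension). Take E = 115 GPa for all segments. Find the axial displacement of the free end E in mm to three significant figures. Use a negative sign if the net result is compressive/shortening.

Internal axial forces (sectioning from the free end, tension +): N_DE = 4.66 kN, N_CD = -40.24 kN, N_BC = -8.14 kN, N_AB = -8.14 kN.
A_AB = 1158 mm².
A_BC = 249.3 mm².
A_CD = 374.4 mm².
A_DE = 1576 mm².
δ_AB = -8140·360/(1158·115000) = -0.022 mm
δ_BC = -8140·750/(249.3·115000) = -0.2129 mm
δ_CD = -40240·412/(374.4·115000) = -0.3851 mm
δ_DE = 4660·649/(1576·115000) = 0.01668 mm
δ = Σδ_i = -0.6033 mm.

-0.603 mm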